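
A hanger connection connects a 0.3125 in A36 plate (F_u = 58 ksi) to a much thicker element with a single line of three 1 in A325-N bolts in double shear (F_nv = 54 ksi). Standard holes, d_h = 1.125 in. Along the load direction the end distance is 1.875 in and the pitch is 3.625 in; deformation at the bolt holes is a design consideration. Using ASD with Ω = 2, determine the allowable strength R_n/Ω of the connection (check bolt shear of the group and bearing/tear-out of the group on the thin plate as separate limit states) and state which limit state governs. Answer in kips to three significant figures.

Bolt shear: A_b = π·1²/4 = 0.7854 in²; R_n = 54 × 0.7854 × 3 × 2 = 254.5 kips → 254.5 / 2 = 127 kips.
Bearing (1.2 l_c t F_u ≤ 2.4 d t F_u): upper limit = 2.4·1·0.3125·58 = 43.5 kips.
  Edge l_c = 1.875 − 1.125/2 = 1.312 → r_n = 28.55 kips; interior l_c = 3.625 − 1.125 = 2.5 → r_n = 43.5 kips.
  R_n,bearing = 1·28.55 + 2·43.5 = 115.5 kips → 115.5 / 2 = 57.8 kips.
Bearing governs: 57.8 kips.

57.8 kips (bearing governs)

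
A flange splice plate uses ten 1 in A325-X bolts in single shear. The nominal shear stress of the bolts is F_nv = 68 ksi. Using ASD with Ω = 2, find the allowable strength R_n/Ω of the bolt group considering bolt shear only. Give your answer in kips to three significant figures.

267 kips

A_b = π × 1² / 4 = 0.7854 in².
R_n = F_nv · A_b · n · n_s = 68 × 0.7854 × 10 × 1 = 534.1 kips.
Allowable strength R_n/Ω = 534.1 / 2 = 267 kips.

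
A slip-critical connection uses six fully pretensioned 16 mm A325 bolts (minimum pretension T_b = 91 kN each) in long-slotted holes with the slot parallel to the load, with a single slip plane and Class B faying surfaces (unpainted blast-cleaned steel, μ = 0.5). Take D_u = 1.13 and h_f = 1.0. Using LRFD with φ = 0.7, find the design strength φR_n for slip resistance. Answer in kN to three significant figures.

R_n = μ · D_u · h_f · T_b · n_s · n_b = 0.5 × 1.13 × 1.0 × 91 × 1 × 6 = 308.5 kN.
Design strength φR_n = 0.7 × 308.5 = 216 kN.

216 kN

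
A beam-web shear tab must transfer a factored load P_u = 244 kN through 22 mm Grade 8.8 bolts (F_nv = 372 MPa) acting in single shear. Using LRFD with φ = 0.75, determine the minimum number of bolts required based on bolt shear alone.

A_b = π·22²/4 = 380.1 mm².
Per-bolt design strength φR_n = 0.75 × 372 × 380.1 × 1 / 1000 = 106.1 kN.
n ≥ 244 / 106.1 = 2.301 → use 3 bolts.

3 bolts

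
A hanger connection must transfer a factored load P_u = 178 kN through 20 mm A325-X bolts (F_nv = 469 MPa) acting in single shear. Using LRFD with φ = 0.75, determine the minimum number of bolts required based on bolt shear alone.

2 bolts

A_b = π·20²/4 = 314.2 mm².
Per-bolt design strength φR_n = 0.75 × 469 × 314.2 × 1 / 1000 = 110.5 kN.
n ≥ 178 / 110.5 = 1.611 → use 2 bolts.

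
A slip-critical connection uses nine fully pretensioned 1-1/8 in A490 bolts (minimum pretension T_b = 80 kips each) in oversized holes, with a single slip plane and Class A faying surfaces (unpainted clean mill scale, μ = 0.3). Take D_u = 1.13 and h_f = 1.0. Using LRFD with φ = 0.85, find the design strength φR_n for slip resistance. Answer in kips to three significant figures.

207 kips

R_n = μ · D_u · h_f · T_b · n_s · n_b = 0.3 × 1.13 × 1.0 × 80 × 1 × 9 = 244.1 kips.
Design strength φR_n = 0.85 × 244.1 = 207 kips.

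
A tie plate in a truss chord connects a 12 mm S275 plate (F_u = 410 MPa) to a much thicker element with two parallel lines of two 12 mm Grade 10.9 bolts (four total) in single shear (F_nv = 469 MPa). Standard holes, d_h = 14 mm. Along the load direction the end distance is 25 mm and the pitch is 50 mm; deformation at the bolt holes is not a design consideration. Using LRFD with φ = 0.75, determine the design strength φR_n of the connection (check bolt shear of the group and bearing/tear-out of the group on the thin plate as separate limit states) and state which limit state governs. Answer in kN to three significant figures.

Bolt shear: A_b = π·12²/4 = 113.1 mm²; R_n = 469 × 113.1 × 4 × 1 / 1000 = 212.2 kN → 0.75 × 212.2 = 159 kN.
Bearing (1.5 l_c t F_u ≤ 3.0 d t F_u): upper limit = 3.0·12·12·410 / 1000 = 177.1 kN.
  Edge l_c = 25 − 14/2 = 18 → r_n = 132.8 kN; interior l_c = 50 − 14 = 36 → r_n = 177.1 kN.
  R_n,bearing = 2·132.8 + 2·177.1 = 619.9 kN → 0.75 × 619.9 = 465 kN.
Bolt shear governs: 159 kN.

159 kN (bolt shear governs)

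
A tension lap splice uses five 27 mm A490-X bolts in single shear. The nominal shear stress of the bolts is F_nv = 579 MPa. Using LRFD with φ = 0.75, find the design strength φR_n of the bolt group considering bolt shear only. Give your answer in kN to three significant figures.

A_b = π × 27² / 4 = 572.6 mm².
R_n = F_nv · A_b · n · n_s = 579 × 572.6 × 5 × 1 / 1000 = 1658 kN.
Design strength φR_n = 0.75 × 1658 = 1240 kN.

1240 kN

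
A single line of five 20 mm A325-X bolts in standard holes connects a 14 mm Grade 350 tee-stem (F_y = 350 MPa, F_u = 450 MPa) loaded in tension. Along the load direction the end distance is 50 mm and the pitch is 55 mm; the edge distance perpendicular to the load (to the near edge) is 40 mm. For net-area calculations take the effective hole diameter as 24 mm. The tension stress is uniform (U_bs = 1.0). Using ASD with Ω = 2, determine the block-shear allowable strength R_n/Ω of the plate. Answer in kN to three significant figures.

394 kN

Shear plane L_v = 50 + 4·55 = 270 mm; A_gv = 270 × 14 = 3780 mm².
A_nv = (270 − 4.5·24) × 14 = 2268 mm².
A_nt = (40 − 0.5·24) × 14 = 392 mm².
0.6 F_u A_nv = 612.4 kN; 0.6 F_y A_gv = 793.8 kN → shear rupture governs the shear term.
R_n = 612.4 + 1.0 × 450 × 392 / 1000 = 788.8 kN.
Allowable strength R_n/Ω = 788.8 / 2 = 394 kN.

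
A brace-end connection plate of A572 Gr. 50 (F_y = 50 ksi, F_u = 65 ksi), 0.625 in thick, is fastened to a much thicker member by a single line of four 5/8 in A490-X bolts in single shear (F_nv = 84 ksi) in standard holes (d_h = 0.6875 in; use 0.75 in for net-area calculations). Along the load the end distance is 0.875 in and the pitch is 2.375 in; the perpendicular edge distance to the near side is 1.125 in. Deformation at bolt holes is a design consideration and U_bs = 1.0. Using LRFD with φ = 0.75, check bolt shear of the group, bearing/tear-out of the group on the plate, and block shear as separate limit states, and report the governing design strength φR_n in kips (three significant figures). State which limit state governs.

Bolt shear: A_b = π·0.625²/4 = 0.3068 in²; R_n = 84 × 0.3068 × 4 × 1 = 103.1 kips → 0.75 × 103.1 = 77.3 kips.
Bearing: edge l_c = 0.5312, r_n = 25.9 kips; interior l_c = 1.688, r_n = 60.94 kips; R_n = 25.9 + 3·60.94 = 208.7 kips → 157 kips.
Block shear: A_gv = 5, A_nv = 3.359, A_nt = 0.4688 in²; R_n = min(0.6F_uA_nv, 0.6F_yA_gv) + U_bs·F_u·A_nt = 161.5 kips → 121 kips.
Bolt shear governs: 77.3 kips.

77.3 kips (bolt shear governs)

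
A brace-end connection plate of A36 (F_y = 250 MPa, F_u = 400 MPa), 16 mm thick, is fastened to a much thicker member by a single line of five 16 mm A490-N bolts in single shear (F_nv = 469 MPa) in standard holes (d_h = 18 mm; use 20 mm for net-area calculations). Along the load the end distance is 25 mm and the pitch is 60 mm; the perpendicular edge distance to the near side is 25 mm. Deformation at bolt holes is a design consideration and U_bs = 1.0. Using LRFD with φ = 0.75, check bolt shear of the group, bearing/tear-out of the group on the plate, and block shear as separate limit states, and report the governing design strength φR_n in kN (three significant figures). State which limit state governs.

354 kN (bolt shear governs)

Bolt shear: A_b = π·16²/4 = 201.1 mm²; R_n = 469 × 201.1 × 5 × 1 / 1000 = 471.5 kN → 0.75 × 471.5 = 354 kN.
Bearing: edge l_c = 16, r_n = 122.9 kN; interior l_c = 42, r_n = 245.8 kN; R_n = 122.9 + 4·245.8 = 1106 kN → 829 kN.
Block shear: A_gv = 4240, A_nv = 2800, A_nt = 240 mm²; R_n = min(0.6F_uA_nv, 0.6F_yA_gv) + U_bs·F_u·A_nt = 732 kN → 549 kN.
Bolt shear governs: 354 kN.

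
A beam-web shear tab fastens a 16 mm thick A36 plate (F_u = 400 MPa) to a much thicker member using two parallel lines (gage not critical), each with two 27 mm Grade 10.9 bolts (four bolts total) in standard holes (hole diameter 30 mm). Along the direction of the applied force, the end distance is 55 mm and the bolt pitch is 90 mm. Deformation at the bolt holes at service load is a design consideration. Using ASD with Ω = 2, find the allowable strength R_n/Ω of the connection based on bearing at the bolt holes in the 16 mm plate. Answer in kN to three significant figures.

Per bolt r_n = 1.2 l_c t F_u ≤ 2.4 d t F_u; upper limit = 2.4 × 27 × 16 × 400 / 1000 = 414.7 kN.
Edge bolt: l_c = 55 − 30/2 = 40 mm → 1.2 × 40 × 16 × 400 / 1000 = 307.2 → r_n = 307.2 kN.
Interior bolts: l_c = 90 − 30 = 60 mm → 1.2 × 60 × 16 × 400 / 1000 = 460.8 → r_n = 414.7 kN.
R_n = 2 × 307.2 + 2 × 414.7 = 1444 kN.
Allowable strength R_n/Ω = 1444 / 2 = 722 kN.

722 kN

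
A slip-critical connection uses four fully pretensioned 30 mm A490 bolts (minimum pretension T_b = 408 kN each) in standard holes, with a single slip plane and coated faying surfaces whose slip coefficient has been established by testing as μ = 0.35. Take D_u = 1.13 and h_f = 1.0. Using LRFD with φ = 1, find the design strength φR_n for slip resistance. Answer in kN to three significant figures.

645 kN

R_n = μ · D_u · h_f · T_b · n_s · n_b = 0.35 × 1.13 × 1.0 × 408 × 1 × 4 = 645.5 kN.
Design strength φR_n = 1 × 645.5 = 645 kN.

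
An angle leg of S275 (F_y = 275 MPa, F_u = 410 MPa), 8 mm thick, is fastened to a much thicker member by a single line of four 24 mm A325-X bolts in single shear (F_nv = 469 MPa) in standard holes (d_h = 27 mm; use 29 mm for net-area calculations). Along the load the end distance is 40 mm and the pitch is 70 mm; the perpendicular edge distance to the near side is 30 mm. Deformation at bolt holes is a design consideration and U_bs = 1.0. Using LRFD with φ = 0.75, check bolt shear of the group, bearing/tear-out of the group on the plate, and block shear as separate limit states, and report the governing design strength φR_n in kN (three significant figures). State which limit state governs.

257 kN (block shear governs)

Bolt shear: A_b = π·24²/4 = 452.4 mm²; R_n = 469 × 452.4 × 4 × 1 / 1000 = 848.7 kN → 0.75 × 848.7 = 637 kN.
Bearing: edge l_c = 26.5, r_n = 104.3 kN; interior l_c = 43, r_n = 169.2 kN; R_n = 104.3 + 3·169.2 = 612 kN → 459 kN.
Block shear: A_gv = 2000, A_nv = 1188, A_nt = 124 mm²; R_n = min(0.6F_uA_nv, 0.6F_yA_gv) + U_bs·F_u·A_nt = 343.1 kN → 257 kN.
Block shear governs: 257 kN.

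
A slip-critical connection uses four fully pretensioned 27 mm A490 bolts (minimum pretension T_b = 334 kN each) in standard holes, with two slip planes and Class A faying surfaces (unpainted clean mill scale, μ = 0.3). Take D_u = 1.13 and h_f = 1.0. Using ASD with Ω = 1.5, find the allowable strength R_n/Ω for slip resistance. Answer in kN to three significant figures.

604 kN

R_n = μ · D_u · h_f · T_b · n_s · n_b = 0.3 × 1.13 × 1.0 × 334 × 2 × 4 = 905.8 kN.
Allowable strength R_n/Ω = 905.8 / 1.5 = 604 kN.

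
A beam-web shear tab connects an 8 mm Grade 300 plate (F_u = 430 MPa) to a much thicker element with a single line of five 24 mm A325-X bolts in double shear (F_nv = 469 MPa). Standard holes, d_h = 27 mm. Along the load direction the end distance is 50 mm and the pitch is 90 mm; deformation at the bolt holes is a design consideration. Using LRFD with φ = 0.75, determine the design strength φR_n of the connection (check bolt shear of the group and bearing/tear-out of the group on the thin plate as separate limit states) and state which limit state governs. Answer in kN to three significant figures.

707 kN (bearing governs)

Bolt shear: A_b = π·24²/4 = 452.4 mm²; R_n = 469 × 452.4 × 5 × 2 / 1000 = 2122 kN → 0.75 × 2122 = 1590 kN.
Bearing (1.2 l_c t F_u ≤ 2.4 d t F_u): upper limit = 2.4·24·8·430 / 1000 = 198.1 kN.
  Edge l_c = 50 − 27/2 = 36.5 → r_n = 150.7 kN; interior l_c = 90 − 27 = 63 → r_n = 198.1 kN.
  R_n,bearing = 1·150.7 + 4·198.1 = 943.2 kN → 0.75 × 943.2 = 707 kN.
Bearing governs: 707 kN.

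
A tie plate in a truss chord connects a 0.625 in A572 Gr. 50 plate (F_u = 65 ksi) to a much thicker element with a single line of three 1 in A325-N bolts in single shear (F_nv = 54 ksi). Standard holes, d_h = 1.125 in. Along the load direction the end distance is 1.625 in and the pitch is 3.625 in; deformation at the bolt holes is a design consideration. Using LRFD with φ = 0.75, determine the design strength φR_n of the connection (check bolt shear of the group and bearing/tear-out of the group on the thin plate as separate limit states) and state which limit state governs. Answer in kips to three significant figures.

95.4 kips (bolt shear governs)

Bolt shear: A_b = π·1²/4 = 0.7854 in²; R_n = 54 × 0.7854 × 3 × 1 = 127.2 kips → 0.75 × 127.2 = 95.4 kips.
Bearing (1.2 l_c t F_u ≤ 2.4 d t F_u): upper limit = 2.4·1·0.625·65 = 97.5 kips.
  Edge l_c = 1.625 − 1.125/2 = 1.062 → r_n = 51.8 kips; interior l_c = 3.625 − 1.125 = 2.5 → r_n = 97.5 kips.
  R_n,bearing = 1·51.8 + 2·97.5 = 246.8 kips → 0.75 × 246.8 = 185 kips.
Bolt shear governs: 95.4 kips.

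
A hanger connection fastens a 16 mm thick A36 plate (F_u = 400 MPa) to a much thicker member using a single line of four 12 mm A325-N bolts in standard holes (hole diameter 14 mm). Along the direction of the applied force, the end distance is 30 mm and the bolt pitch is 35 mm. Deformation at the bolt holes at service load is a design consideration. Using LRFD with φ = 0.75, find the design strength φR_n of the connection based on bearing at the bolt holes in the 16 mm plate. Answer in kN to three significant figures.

495 kN

Per bolt r_n = 1.2 l_c t F_u ≤ 2.4 d t F_u; upper limit = 2.4 × 12 × 16 × 400 / 1000 = 184.3 kN.
Edge bolt: l_c = 30 − 14/2 = 23 mm → 1.2 × 23 × 16 × 400 / 1000 = 176.6 → r_n = 176.6 kN.
Interior bolts: l_c = 35 − 14 = 21 mm → 1.2 × 21 × 16 × 400 / 1000 = 161.3 → r_n = 161.3 kN.
R_n = 1 × 176.6 + 3 × 161.3 = 660.5 kN.
Design strength φR_n = 0.75 × 660.5 = 495 kN.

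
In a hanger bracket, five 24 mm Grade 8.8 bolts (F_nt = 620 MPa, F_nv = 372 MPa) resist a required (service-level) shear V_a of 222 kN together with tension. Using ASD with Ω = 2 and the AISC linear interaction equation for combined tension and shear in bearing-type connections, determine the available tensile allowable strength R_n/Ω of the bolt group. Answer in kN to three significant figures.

A_b = π·24²/4 = 452.4 mm²; f_rv = 222 × 1000 / (5 × 452.4) = 98.15 MPa.
F'_nt = 1.3 F_nt − (Ω F_nt / F_nv) f_rv = 1.3·620 − (2·620/372)·98.15 = 478.8 MPa, capped at F_nt → F'_nt = 478.8 MPa.
R_n = F'_nt · A_b · n = 478.8 × 452.4 × 5 / 1000 = 1083 kN.
Allowable strength R_n/Ω = 1083 / 2 = 542 kN.

542 kN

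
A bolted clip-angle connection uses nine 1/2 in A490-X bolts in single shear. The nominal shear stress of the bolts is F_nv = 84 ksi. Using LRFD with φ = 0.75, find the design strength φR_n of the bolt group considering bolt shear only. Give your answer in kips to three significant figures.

A_b = π × 0.5² / 4 = 0.1963 in².
R_n = F_nv · A_b · n · n_s = 84 × 0.1963 × 9 × 1 = 148.4 kips.
Design strength φR_n = 0.75 × 148.4 = 111 kips.

111 kips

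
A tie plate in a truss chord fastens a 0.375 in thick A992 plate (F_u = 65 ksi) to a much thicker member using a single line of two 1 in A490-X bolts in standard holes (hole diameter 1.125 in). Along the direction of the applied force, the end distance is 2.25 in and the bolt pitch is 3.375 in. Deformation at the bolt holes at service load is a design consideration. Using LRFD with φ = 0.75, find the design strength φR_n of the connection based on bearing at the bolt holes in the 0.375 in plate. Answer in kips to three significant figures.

80.9 kips

Per bolt r_n = 1.2 l_c t F_u ≤ 2.4 d t F_u; upper limit = 2.4 × 1 × 0.375 × 65 = 58.5 kips.
Edge bolt: l_c = 2.25 − 1.125/2 = 1.688 in → 1.2 × 1.688 × 0.375 × 65 = 49.36 → r_n = 49.36 kips.
Interior bolts: l_c = 3.375 − 1.125 = 2.25 in → 1.2 × 2.25 × 0.375 × 65 = 65.81 → r_n = 58.5 kips.
R_n = 1 × 49.36 + 1 × 58.5 = 107.9 kips.
Design strength φR_n = 0.75 × 107.9 = 80.9 kips.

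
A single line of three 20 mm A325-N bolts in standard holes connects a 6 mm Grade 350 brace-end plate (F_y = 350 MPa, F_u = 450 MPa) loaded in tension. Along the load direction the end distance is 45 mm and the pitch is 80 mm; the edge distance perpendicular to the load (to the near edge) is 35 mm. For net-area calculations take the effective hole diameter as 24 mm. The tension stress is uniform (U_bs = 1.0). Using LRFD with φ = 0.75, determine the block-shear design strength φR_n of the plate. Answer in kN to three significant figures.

223 kN

Shear plane L_v = 45 + 2·80 = 205 mm; A_gv = 205 × 6 = 1230 mm².
A_nv = (205 − 2.5·24) × 6 = 870 mm².
A_nt = (35 − 0.5·24) × 6 = 138 mm².
0.6 F_u A_nv = 234.9 kN; 0.6 F_y A_gv = 258.3 kN → shear rupture governs the shear term.
R_n = 234.9 + 1.0 × 450 × 138 / 1000 = 297 kN.
Design strength φR_n = 0.75 × 297 = 223 kN.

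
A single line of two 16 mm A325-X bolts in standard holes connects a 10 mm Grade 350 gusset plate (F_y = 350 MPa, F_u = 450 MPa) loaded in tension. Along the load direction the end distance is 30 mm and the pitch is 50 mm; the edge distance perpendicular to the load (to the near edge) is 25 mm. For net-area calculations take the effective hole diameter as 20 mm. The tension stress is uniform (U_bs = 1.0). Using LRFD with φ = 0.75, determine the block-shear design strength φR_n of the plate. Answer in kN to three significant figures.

152 kN

Shear plane L_v = 30 + 1·50 = 80 mm; A_gv = 80 × 10 = 800 mm².
A_nv = (80 − 1.5·20) × 10 = 500 mm².
A_nt = (25 − 0.5·20) × 10 = 150 mm².
0.6 F_u A_nv = 135 kN; 0.6 F_y A_gv = 168 kN → shear rupture governs the shear term.
R_n = 135 + 1.0 × 450 × 150 / 1000 = 202.5 kN.
Design strength φR_n = 0.75 × 202.5 = 152 kN.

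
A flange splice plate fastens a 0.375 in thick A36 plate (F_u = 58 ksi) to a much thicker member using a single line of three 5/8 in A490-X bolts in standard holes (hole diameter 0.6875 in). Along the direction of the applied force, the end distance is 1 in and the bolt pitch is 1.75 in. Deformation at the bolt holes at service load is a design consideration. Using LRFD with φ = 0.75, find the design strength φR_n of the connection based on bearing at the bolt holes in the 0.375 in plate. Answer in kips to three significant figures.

54.4 kips

Per bolt r_n = 1.2 l_c t F_u ≤ 2.4 d t F_u; upper limit = 2.4 × 0.625 × 0.375 × 58 = 32.62 kips.
Edge bolt: l_c = 1 − 0.6875/2 = 0.6562 in → 1.2 × 0.6562 × 0.375 × 58 = 17.13 → r_n = 17.13 kips.
Interior bolts: l_c = 1.75 − 0.6875 = 1.062 in → 1.2 × 1.062 × 0.375 × 58 = 27.73 → r_n = 27.73 kips.
R_n = 1 × 17.13 + 2 × 27.73 = 72.59 kips.
Design strength φR_n = 0.75 × 72.59 = 54.4 kips.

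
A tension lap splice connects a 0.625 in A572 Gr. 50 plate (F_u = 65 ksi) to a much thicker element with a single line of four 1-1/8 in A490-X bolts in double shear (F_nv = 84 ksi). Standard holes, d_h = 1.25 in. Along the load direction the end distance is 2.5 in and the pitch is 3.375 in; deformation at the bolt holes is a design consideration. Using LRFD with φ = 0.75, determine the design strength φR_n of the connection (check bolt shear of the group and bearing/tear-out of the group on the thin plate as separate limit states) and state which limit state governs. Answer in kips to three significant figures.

Bolt shear: A_b = π·1.125²/4 = 0.994 in²; R_n = 84 × 0.994 × 4 × 2 = 668 kips → 0.75 × 668 = 501 kips.
Bearing (1.2 l_c t F_u ≤ 2.4 d t F_u): upper limit = 2.4·1.125·0.625·65 = 109.7 kips.
  Edge l_c = 2.5 − 1.25/2 = 1.875 → r_n = 91.41 kips; interior l_c = 3.375 − 1.25 = 2.125 → r_n = 103.6 kips.
  R_n,bearing = 1·91.41 + 3·103.6 = 402.2 kips → 0.75 × 402.2 = 302 kips.
Bearing governs: 302 kips.

302 kips (bearing governs)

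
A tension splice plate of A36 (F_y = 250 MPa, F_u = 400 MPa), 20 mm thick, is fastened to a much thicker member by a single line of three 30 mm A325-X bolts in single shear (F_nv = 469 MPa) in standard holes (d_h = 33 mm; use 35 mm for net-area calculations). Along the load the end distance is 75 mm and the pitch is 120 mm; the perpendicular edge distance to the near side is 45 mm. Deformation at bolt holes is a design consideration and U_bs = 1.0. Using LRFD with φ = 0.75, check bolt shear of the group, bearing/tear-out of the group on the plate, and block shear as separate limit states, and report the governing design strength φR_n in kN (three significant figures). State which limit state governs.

746 kN (bolt shear governs)

Bolt shear: A_b = π·30²/4 = 706.9 mm²; R_n = 469 × 706.9 × 3 × 1 / 1000 = 994.5 kN → 0.75 × 994.5 = 746 kN.
Bearing: edge l_c = 58.5, r_n = 561.6 kN; interior l_c = 87, r_n = 576 kN; R_n = 561.6 + 2·576 = 1714 kN → 1290 kN.
Block shear: A_gv = 6300, A_nv = 4550, A_nt = 550 mm²; R_n = min(0.6F_uA_nv, 0.6F_yA_gv) + U_bs·F_u·A_nt = 1165 kN → 874 kN.
Bolt shear governs: 746 kN.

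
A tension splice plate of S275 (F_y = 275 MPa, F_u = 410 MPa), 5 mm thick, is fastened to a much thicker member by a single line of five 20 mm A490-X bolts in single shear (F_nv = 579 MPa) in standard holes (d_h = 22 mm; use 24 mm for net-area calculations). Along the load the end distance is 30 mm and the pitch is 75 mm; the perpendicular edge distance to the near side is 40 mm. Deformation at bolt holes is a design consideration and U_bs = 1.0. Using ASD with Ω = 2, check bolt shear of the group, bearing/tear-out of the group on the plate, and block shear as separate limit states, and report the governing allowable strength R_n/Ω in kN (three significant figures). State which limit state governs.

165 kN (block shear governs)

Bolt shear: A_b = π·20²/4 = 314.2 mm²; R_n = 579 × 314.2 × 5 × 1 / 1000 = 909.5 kN → 909.5 / 2 = 455 kN.
Bearing: edge l_c = 19, r_n = 46.74 kN; interior l_c = 53, r_n = 98.4 kN; R_n = 46.74 + 4·98.4 = 440.3 kN → 220 kN.
Block shear: A_gv = 1650, A_nv = 1110, A_nt = 140 mm²; R_n = min(0.6F_uA_nv, 0.6F_yA_gv) + U_bs·F_u·A_nt = 329.7 kN → 165 kN.
Block shear governs: 165 kN.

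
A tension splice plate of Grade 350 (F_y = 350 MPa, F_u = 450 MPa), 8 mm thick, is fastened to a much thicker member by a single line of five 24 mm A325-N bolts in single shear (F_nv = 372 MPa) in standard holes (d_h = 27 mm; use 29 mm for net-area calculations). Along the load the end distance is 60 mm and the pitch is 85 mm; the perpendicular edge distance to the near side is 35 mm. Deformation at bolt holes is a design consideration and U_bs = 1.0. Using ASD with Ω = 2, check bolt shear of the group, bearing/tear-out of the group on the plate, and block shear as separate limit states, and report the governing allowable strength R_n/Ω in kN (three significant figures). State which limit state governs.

Bolt shear: A_b = π·24²/4 = 452.4 mm²; R_n = 372 × 452.4 × 5 × 1 / 1000 = 841.4 kN → 841.4 / 2 = 421 kN.
Bearing: edge l_c = 46.5, r_n = 200.9 kN; interior l_c = 58, r_n = 207.4 kN; R_n = 200.9 + 4·207.4 = 1030 kN → 515 kN.
Block shear: A_gv = 3200, A_nv = 2156, A_nt = 164 mm²; R_n = min(0.6F_uA_nv, 0.6F_yA_gv) + U_bs·F_u·A_nt = 655.9 kN → 328 kN.
Block shear governs: 328 kN.

328 kN (block shear governs)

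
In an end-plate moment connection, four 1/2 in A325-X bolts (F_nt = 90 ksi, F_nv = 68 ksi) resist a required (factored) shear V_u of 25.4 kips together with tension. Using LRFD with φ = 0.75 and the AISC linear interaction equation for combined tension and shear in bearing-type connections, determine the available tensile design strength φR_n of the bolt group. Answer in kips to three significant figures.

A_b = π·0.5²/4 = 0.1963 in²; f_rv = 25.4 / (4 × 0.1963) = 32.34 ksi.
F'_nt = 1.3 F_nt − (F_nt / φF_nv) f_rv = 1.3·90 − (90/(0.75·68))·32.34 = 59.93 ksi, capped at F_nt → F'_nt = 59.93 ksi.
R_n = F'_nt · A_b · n = 59.93 × 0.1963 × 4 = 47.07 kips.
Design strength φR_n = 0.75 × 47.07 = 35.3 kips.

35.3 kips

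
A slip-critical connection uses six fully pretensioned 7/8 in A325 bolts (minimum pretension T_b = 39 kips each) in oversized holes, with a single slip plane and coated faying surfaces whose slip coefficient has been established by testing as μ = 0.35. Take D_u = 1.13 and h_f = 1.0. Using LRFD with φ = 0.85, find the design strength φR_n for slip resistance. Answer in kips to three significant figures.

78.7 kips

R_n = μ · D_u · h_f · T_b · n_s · n_b = 0.35 × 1.13 × 1.0 × 39 × 1 × 6 = 92.55 kips.
Design strength φR_n = 0.85 × 92.55 = 78.7 kips.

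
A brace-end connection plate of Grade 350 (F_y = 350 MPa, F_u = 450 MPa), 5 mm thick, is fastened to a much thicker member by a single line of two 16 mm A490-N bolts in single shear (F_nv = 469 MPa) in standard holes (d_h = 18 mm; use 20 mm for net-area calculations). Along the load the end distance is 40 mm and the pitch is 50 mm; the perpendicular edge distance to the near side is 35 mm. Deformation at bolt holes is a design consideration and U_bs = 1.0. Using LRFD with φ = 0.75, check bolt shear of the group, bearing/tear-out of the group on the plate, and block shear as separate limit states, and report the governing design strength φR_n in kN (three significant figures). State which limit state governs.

103 kN (block shear governs)

Bolt shear: A_b = π·16²/4 = 201.1 mm²; R_n = 469 × 201.1 × 2 × 1 / 1000 = 188.6 kN → 0.75 × 188.6 = 141 kN.
Bearing: edge l_c = 31, r_n = 83.7 kN; interior l_c = 32, r_n = 86.4 kN; R_n = 83.7 + 1·86.4 = 170.1 kN → 128 kN.
Block shear: A_gv = 450, A_nv = 300, A_nt = 125 mm²; R_n = min(0.6F_uA_nv, 0.6F_yA_gv) + U_bs·F_u·A_nt = 137.2 kN → 103 kN.
Block shear governs: 103 kN.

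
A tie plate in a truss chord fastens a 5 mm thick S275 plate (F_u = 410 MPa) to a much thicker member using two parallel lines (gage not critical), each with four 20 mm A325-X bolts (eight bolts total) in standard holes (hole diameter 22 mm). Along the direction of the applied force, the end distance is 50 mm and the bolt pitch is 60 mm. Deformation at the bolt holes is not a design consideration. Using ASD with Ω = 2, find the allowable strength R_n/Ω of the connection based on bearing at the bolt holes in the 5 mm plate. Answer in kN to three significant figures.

470 kN

Per bolt r_n = 1.5 l_c t F_u ≤ 3.0 d t F_u; upper limit = 3.0 × 20 × 5 × 410 / 1000 = 123 kN.
Edge bolt: l_c = 50 − 22/2 = 39 mm → 1.5 × 39 × 5 × 410 / 1000 = 119.9 → r_n = 119.9 kN.
Interior bolts: l_c = 60 − 22 = 38 mm → 1.5 × 38 × 5 × 410 / 1000 = 116.9 → r_n = 116.9 kN.
R_n = 2 × 119.9 + 6 × 116.9 = 941 kN.
Allowable strength R_n/Ω = 941 / 2 = 470 kN.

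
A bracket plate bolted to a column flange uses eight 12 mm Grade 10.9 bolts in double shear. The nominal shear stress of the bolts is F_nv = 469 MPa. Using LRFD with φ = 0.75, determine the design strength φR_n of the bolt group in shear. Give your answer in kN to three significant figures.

637 kN

A_b = π × 12² / 4 = 113.1 mm².
R_n = F_nv · A_b · n · n_s = 469 × 113.1 × 8 × 2 / 1000 = 848.7 kN.
Design strength φR_n = 0.75 × 848.7 = 637 kN.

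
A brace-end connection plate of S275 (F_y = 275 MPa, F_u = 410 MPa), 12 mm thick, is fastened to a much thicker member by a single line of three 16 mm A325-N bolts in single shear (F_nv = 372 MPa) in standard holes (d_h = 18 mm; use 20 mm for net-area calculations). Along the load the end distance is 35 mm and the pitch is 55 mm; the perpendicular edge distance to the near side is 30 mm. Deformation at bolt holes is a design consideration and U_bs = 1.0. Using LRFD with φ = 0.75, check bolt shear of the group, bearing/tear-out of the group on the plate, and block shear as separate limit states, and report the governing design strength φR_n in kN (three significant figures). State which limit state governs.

Bolt shear: A_b = π·16²/4 = 201.1 mm²; R_n = 372 × 201.1 × 3 × 1 / 1000 = 224.4 kN → 0.75 × 224.4 = 168 kN.
Bearing: edge l_c = 26, r_n = 153.5 kN; interior l_c = 37, r_n = 188.9 kN; R_n = 153.5 + 2·188.9 = 531.4 kN → 399 kN.
Block shear: A_gv = 1740, A_nv = 1140, A_nt = 240 mm²; R_n = min(0.6F_uA_nv, 0.6F_yA_gv) + U_bs·F_u·A_nt = 378.8 kN → 284 kN.
Bolt shear governs: 168 kN.

168 kN (bolt shear governs)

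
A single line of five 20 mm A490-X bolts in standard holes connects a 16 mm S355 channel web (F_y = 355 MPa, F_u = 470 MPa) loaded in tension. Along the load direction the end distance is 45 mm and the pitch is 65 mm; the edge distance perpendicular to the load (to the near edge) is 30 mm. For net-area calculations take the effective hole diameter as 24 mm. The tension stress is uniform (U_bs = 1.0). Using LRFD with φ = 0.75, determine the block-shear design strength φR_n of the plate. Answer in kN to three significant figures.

768 kN

Shear plane L_v = 45 + 4·65 = 305 mm; A_gv = 305 × 16 = 4880 mm².
A_nv = (305 − 4.5·24) × 16 = 3152 mm².
A_nt = (30 − 0.5·24) × 16 = 288 mm².
0.6 F_u A_nv = 888.9 kN; 0.6 F_y A_gv = 1039 kN → shear rupture governs the shear term.
R_n = 888.9 + 1.0 × 470 × 288 / 1000 = 1024 kN.
Design strength φR_n = 0.75 × 1024 = 768 kN.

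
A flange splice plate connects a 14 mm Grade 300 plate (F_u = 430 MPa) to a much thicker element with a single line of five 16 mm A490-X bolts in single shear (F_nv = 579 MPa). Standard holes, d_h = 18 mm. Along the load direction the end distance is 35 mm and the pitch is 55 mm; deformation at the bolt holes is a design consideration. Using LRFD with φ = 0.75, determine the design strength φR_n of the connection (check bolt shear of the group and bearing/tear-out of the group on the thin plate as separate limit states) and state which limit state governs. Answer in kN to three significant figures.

437 kN (bolt shear governs)

Bolt shear: A_b = π·16²/4 = 201.1 mm²; R_n = 579 × 201.1 × 5 × 1 / 1000 = 582.1 kN → 0.75 × 582.1 = 437 kN.
Bearing (1.2 l_c t F_u ≤ 2.4 d t F_u): upper limit = 2.4·16·14·430 / 1000 = 231.2 kN.
  Edge l_c = 35 − 18/2 = 26 → r_n = 187.8 kN; interior l_c = 55 − 18 = 37 → r_n = 231.2 kN.
  R_n,bearing = 1·187.8 + 4·231.2 = 1112 kN → 0.75 × 1112 = 834 kN.
Bolt shear governs: 437 kN.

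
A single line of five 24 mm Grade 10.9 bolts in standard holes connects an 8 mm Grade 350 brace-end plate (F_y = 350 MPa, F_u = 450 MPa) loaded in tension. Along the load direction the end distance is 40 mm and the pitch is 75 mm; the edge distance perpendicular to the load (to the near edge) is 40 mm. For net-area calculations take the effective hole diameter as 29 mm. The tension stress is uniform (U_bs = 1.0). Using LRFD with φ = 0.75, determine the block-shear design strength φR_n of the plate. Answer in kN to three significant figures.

408 kN

Shear plane L_v = 40 + 4·75 = 340 mm; A_gv = 340 × 8 = 2720 mm².
A_nv = (340 − 4.5·29) × 8 = 1676 mm².
A_nt = (40 − 0.5·29) × 8 = 204 mm².
0.6 F_u A_nv = 452.5 kN; 0.6 F_y A_gv = 571.2 kN → shear rupture governs the shear term.
R_n = 452.5 + 1.0 × 450 × 204 / 1000 = 544.3 kN.
Design strength φR_n = 0.75 × 544.3 = 408 kN.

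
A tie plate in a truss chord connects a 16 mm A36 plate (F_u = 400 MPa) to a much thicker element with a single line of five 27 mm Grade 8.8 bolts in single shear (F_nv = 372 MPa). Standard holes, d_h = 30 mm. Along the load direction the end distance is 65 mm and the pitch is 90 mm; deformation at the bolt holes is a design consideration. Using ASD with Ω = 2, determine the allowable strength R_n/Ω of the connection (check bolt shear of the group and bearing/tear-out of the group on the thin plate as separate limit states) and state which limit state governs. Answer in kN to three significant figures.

532 kN (bolt shear governs)

Bolt shear: A_b = π·27²/4 = 572.6 mm²; R_n = 372 × 572.6 × 5 × 1 / 1000 = 1065 kN → 1065 / 2 = 532 kN.
Bearing (1.2 l_c t F_u ≤ 2.4 d t F_u): upper limit = 2.4·27·16·400 / 1000 = 414.7 kN.
  Edge l_c = 65 − 30/2 = 50 → r_n = 384 kN; interior l_c = 90 − 30 = 60 → r_n = 414.7 kN.
  R_n,bearing = 1·384 + 4·414.7 = 2043 kN → 2043 / 2 = 1020 kN.
Bolt shear governs: 532 kN.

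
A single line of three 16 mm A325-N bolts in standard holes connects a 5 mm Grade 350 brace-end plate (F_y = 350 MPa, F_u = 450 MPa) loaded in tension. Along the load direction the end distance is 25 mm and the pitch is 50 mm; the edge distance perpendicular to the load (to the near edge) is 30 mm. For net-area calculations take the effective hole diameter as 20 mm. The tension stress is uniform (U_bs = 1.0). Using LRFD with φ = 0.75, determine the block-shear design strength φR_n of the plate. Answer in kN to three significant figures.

110 kN

Shear plane L_v = 25 + 2·50 = 125 mm; A_gv = 125 × 5 = 625 mm².
A_nv = (125 − 2.5·20) × 5 = 375 mm².
A_nt = (30 − 0.5·20) × 5 = 100 mm².
0.6 F_u A_nv = 101.2 kN; 0.6 F_y A_gv = 131.2 kN → shear rupture governs the shear term.
R_n = 101.2 + 1.0 × 450 × 100 / 1000 = 146.2 kN.
Design strength φR_n = 0.75 × 146.2 = 110 kN.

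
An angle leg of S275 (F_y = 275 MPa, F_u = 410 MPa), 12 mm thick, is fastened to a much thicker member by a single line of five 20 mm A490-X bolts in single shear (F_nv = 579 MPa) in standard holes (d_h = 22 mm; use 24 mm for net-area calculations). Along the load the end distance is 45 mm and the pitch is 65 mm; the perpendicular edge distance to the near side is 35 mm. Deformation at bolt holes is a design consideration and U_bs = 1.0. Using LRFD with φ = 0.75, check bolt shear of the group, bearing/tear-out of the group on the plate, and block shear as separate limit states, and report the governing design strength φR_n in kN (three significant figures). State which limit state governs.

Bolt shear: A_b = π·20²/4 = 314.2 mm²; R_n = 579 × 314.2 × 5 × 1 / 1000 = 909.5 kN → 0.75 × 909.5 = 682 kN.
Bearing: edge l_c = 34, r_n = 200.7 kN; interior l_c = 43, r_n = 236.2 kN; R_n = 200.7 + 4·236.2 = 1145 kN → 859 kN.
Block shear: A_gv = 3660, A_nv = 2364, A_nt = 276 mm²; R_n = min(0.6F_uA_nv, 0.6F_yA_gv) + U_bs·F_u·A_nt = 694.7 kN → 521 kN.
Block shear governs: 521 kN.

521 kN (block shear governs)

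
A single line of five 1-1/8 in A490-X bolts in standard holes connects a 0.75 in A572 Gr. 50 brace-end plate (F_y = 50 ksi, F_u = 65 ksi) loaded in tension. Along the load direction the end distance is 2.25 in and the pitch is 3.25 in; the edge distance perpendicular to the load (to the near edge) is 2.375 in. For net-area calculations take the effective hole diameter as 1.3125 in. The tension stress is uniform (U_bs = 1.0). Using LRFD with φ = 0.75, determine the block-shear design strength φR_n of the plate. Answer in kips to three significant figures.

268 kips

Shear plane L_v = 2.25 + 4·3.25 = 15.25 in; A_gv = 15.25 × 0.75 = 11.44 in².
A_nv = (15.25 − 4.5·1.3125) × 0.75 = 7.008 in².
A_nt = (2.375 − 0.5·1.3125) × 0.75 = 1.289 in².
0.6 F_u A_nv = 273.3 kips; 0.6 F_y A_gv = 343.1 kips → shear rupture governs the shear term.
R_n = 273.3 + 1.0 × 65 × 1.289 = 357.1 kips.
Design strength φR_n = 0.75 × 357.1 = 268 kips.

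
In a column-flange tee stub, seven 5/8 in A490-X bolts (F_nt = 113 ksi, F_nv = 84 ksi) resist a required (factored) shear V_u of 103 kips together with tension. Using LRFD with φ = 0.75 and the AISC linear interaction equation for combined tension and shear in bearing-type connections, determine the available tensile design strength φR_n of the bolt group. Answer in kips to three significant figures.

A_b = π·0.625²/4 = 0.3068 in²; f_rv = 103 / (7 × 0.3068) = 47.96 ksi.
F'_nt = 1.3 F_nt − (F_nt / φF_nv) f_rv = 1.3·113 − (113/(0.75·84))·47.96 = 60.87 ksi, capped at F_nt → F'_nt = 60.87 ksi.
R_n = F'_nt · A_b · n = 60.87 × 0.3068 × 7 = 130.7 kips.
Design strength φR_n = 0.75 × 130.7 = 98 kips.

98 kips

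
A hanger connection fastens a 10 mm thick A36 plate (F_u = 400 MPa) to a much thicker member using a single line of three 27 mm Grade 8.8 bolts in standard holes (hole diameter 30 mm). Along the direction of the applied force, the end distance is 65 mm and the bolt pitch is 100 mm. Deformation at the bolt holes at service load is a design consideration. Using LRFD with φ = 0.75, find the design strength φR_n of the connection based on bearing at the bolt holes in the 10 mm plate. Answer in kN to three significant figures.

569 kN

Per bolt r_n = 1.2 l_c t F_u ≤ 2.4 d t F_u; upper limit = 2.4 × 27 × 10 × 400 / 1000 = 259.2 kN.
Edge bolt: l_c = 65 − 30/2 = 50 mm → 1.2 × 50 × 10 × 400 / 1000 = 240 → r_n = 240 kN.
Interior bolts: l_c = 100 − 30 = 70 mm → 1.2 × 70 × 10 × 400 / 1000 = 336 → r_n = 259.2 kN.
R_n = 1 × 240 + 2 × 259.2 = 758.4 kN.
Design strength φR_n = 0.75 × 758.4 = 569 kN.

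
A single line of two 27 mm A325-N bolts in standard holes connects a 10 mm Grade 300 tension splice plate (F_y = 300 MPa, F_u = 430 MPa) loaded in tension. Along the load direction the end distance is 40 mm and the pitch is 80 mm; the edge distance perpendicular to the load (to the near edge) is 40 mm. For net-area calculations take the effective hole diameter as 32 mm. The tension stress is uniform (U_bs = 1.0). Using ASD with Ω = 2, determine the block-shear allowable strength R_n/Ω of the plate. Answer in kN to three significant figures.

144 kN

Shear plane L_v = 40 + 1·80 = 120 mm; A_gv = 120 × 10 = 1200 mm².
A_nv = (120 − 1.5·32) × 10 = 720 mm².
A_nt = (40 − 0.5·32) × 10 = 240 mm².
0.6 F_u A_nv = 185.8 kN; 0.6 F_y A_gv = 216 kN → shear rupture governs the shear term.
R_n = 185.8 + 1.0 × 430 × 240 / 1000 = 289 kN.
Allowable strength R_n/Ω = 289 / 2 = 144 kN.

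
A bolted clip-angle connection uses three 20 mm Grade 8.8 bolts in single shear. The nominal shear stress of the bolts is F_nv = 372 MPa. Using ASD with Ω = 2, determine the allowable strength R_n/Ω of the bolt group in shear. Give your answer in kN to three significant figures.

175 kN

A_b = π × 20² / 4 = 314.2 mm².
R_n = F_nv · A_b · n · n_s = 372 × 314.2 × 3 × 1 / 1000 = 350.6 kN.
Allowable strength R_n/Ω = 350.6 / 2 = 175 kN.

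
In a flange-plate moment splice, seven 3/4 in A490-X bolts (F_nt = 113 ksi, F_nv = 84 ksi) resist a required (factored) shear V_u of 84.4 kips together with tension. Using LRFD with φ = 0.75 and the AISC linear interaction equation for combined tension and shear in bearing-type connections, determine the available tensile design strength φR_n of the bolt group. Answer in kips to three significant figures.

A_b = π·0.75²/4 = 0.4418 in²; f_rv = 84.4 / (7 × 0.4418) = 27.29 ksi.
F'_nt = 1.3 F_nt − (F_nt / φF_nv) f_rv = 1.3·113 − (113/(0.75·84))·27.29 = 97.95 ksi, capped at F_nt → F'_nt = 97.95 ksi.
R_n = F'_nt · A_b · n = 97.95 × 0.4418 × 7 = 302.9 kips.
Design strength φR_n = 0.75 × 302.9 = 227 kips.

227 kips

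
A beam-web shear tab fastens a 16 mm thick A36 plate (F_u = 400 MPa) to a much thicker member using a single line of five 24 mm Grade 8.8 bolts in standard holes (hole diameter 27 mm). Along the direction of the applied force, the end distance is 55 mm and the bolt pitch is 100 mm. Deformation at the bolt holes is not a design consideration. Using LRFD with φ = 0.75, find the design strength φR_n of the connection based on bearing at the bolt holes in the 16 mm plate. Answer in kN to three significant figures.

1680 kN

Per bolt r_n = 1.5 l_c t F_u ≤ 3.0 d t F_u; upper limit = 3.0 × 24 × 16 × 400 / 1000 = 460.8 kN.
Edge bolt: l_c = 55 − 27/2 = 41.5 mm → 1.5 × 41.5 × 16 × 400 / 1000 = 398.4 → r_n = 398.4 kN.
Interior bolts: l_c = 100 − 27 = 73 mm → 1.5 × 73 × 16 × 400 / 1000 = 700.8 → r_n = 460.8 kN.
R_n = 1 × 398.4 + 4 × 460.8 = 2242 kN.
Design strength φR_n = 0.75 × 2242 = 1680 kN.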